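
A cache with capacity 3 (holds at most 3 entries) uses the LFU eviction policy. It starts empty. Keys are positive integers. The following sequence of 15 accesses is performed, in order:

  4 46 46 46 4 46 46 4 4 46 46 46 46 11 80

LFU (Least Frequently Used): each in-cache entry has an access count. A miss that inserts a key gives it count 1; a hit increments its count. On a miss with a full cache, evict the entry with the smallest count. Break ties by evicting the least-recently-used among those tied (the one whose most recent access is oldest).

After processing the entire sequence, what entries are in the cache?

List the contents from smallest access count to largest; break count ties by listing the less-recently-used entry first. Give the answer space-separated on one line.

Answer: 80 4 46

Derivation:
LFU simulation (capacity=3):
  1. access 4: MISS. Cache: [4(c=1)]
  2. access 46: MISS. Cache: [4(c=1) 46(c=1)]
  3. access 46: HIT, count now 2. Cache: [4(c=1) 46(c=2)]
  4. access 46: HIT, count now 3. Cache: [4(c=1) 46(c=3)]
  5. access 4: HIT, count now 2. Cache: [4(c=2) 46(c=3)]
  6. access 46: HIT, count now 4. Cache: [4(c=2) 46(c=4)]
  7. access 46: HIT, count now 5. Cache: [4(c=2) 46(c=5)]
  8. access 4: HIT, count now 3. Cache: [4(c=3) 46(c=5)]
  9. access 4: HIT, count now 4. Cache: [4(c=4) 46(c=5)]
  10. access 46: HIT, count now 6. Cache: [4(c=4) 46(c=6)]
  11. access 46: HIT, count now 7. Cache: [4(c=4) 46(c=7)]
  12. access 46: HIT, count now 8. Cache: [4(c=4) 46(c=8)]
  13. access 46: HIT, count now 9. Cache: [4(c=4) 46(c=9)]
  14. access 11: MISS. Cache: [11(c=1) 4(c=4) 46(c=9)]
  15. access 80: MISS, evict 11(c=1). Cache: [80(c=1) 4(c=4) 46(c=9)]
Total: 11 hits, 4 misses, 1 evictions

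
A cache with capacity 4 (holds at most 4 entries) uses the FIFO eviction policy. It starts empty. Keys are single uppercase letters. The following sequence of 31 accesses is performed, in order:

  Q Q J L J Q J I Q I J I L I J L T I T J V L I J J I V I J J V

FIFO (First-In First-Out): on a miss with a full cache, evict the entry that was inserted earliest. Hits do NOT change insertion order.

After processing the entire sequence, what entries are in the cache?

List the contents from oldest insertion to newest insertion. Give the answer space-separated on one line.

FIFO simulation (capacity=4):
  1. access Q: MISS. Cache (old->new): [Q]
  2. access Q: HIT. Cache (old->new): [Q]
  3. access J: MISS. Cache (old->new): [Q J]
  4. access L: MISS. Cache (old->new): [Q J L]
  5. access J: HIT. Cache (old->new): [Q J L]
  6. access Q: HIT. Cache (old->new): [Q J L]
  7. access J: HIT. Cache (old->new): [Q J L]
  8. access I: MISS. Cache (old->new): [Q J L I]
  9. access Q: HIT. Cache (old->new): [Q J L I]
  10. access I: HIT. Cache (old->new): [Q J L I]
  11. access J: HIT. Cache (old->new): [Q J L I]
  12. access I: HIT. Cache (old->new): [Q J L I]
  13. access L: HIT. Cache (old->new): [Q J L I]
  14. access I: HIT. Cache (old->new): [Q J L I]
  15. access J: HIT. Cache (old->new): [Q J L I]
  16. access L: HIT. Cache (old->new): [Q J L I]
  17. access T: MISS, evict Q. Cache (old->new): [J L I T]
  18. access I: HIT. Cache (old->new): [J L I T]
  19. access T: HIT. Cache (old->new): [J L I T]
  20. access J: HIT. Cache (old->new): [J L I T]
  21. access V: MISS, evict J. Cache (old->new): [L I T V]
  22. access L: HIT. Cache (old->new): [L I T V]
  23. access I: HIT. Cache (old->new): [L I T V]
  24. access J: MISS, evict L. Cache (old->new): [I T V J]
  25. access J: HIT. Cache (old->new): [I T V J]
  26. access I: HIT. Cache (old->new): [I T V J]
  27. access V: HIT. Cache (old->new): [I T V J]
  28. access I: HIT. Cache (old->new): [I T V J]
  29. access J: HIT. Cache (old->new): [I T V J]
  30. access J: HIT. Cache (old->new): [I T V J]
  31. access V: HIT. Cache (old->new): [I T V J]
Total: 24 hits, 7 misses, 3 evictions

Answer: I T V J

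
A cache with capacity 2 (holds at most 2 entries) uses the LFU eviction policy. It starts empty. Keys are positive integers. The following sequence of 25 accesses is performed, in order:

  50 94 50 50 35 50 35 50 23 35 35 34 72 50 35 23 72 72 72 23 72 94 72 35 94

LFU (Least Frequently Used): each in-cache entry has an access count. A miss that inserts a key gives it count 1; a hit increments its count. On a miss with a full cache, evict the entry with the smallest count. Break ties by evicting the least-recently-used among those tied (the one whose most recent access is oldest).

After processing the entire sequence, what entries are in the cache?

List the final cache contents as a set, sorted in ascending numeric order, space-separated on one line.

LFU simulation (capacity=2):
  1. access 50: MISS. Cache: [50(c=1)]
  2. access 94: MISS. Cache: [50(c=1) 94(c=1)]
  3. access 50: HIT, count now 2. Cache: [94(c=1) 50(c=2)]
  4. access 50: HIT, count now 3. Cache: [94(c=1) 50(c=3)]
  5. access 35: MISS, evict 94(c=1). Cache: [35(c=1) 50(c=3)]
  6. access 50: HIT, count now 4. Cache: [35(c=1) 50(c=4)]
  7. access 35: HIT, count now 2. Cache: [35(c=2) 50(c=4)]
  8. access 50: HIT, count now 5. Cache: [35(c=2) 50(c=5)]
  9. access 23: MISS, evict 35(c=2). Cache: [23(c=1) 50(c=5)]
  10. access 35: MISS, evict 23(c=1). Cache: [35(c=1) 50(c=5)]
  11. access 35: HIT, count now 2. Cache: [35(c=2) 50(c=5)]
  12. access 34: MISS, evict 35(c=2). Cache: [34(c=1) 50(c=5)]
  13. access 72: MISS, evict 34(c=1). Cache: [72(c=1) 50(c=5)]
  14. access 50: HIT, count now 6. Cache: [72(c=1) 50(c=6)]
  15. access 35: MISS, evict 72(c=1). Cache: [35(c=1) 50(c=6)]
  16. access 23: MISS, evict 35(c=1). Cache: [23(c=1) 50(c=6)]
  17. access 72: MISS, evict 23(c=1). Cache: [72(c=1) 50(c=6)]
  18. access 72: HIT, count now 2. Cache: [72(c=2) 50(c=6)]
  19. access 72: HIT, count now 3. Cache: [72(c=3) 50(c=6)]
  20. access 23: MISS, evict 72(c=3). Cache: [23(c=1) 50(c=6)]
  21. access 72: MISS, evict 23(c=1). Cache: [72(c=1) 50(c=6)]
  22. access 94: MISS, evict 72(c=1). Cache: [94(c=1) 50(c=6)]
  23. access 72: MISS, evict 94(c=1). Cache: [72(c=1) 50(c=6)]
  24. access 35: MISS, evict 72(c=1). Cache: [35(c=1) 50(c=6)]
  25. access 94: MISS, evict 35(c=1). Cache: [94(c=1) 50(c=6)]
Total: 9 hits, 16 misses, 14 evictions

Answer: 50 94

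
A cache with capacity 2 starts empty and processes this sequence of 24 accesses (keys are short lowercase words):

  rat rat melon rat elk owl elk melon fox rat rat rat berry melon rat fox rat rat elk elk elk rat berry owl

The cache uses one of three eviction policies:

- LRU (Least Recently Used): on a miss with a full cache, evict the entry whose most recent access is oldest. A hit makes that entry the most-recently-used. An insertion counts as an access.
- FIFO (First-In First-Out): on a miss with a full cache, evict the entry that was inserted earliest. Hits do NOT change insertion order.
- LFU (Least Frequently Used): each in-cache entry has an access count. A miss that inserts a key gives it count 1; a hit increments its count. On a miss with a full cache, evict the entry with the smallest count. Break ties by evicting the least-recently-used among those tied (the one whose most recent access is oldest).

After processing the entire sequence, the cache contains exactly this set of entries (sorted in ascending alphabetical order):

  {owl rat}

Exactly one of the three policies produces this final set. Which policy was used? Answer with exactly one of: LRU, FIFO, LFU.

Answer: LFU

Derivation:
Simulating under each policy and comparing final sets:
  LRU: final set = {berry owl} -> differs
  FIFO: final set = {berry owl} -> differs
  LFU: final set = {owl rat} -> MATCHES target
Only LFU produces the target set.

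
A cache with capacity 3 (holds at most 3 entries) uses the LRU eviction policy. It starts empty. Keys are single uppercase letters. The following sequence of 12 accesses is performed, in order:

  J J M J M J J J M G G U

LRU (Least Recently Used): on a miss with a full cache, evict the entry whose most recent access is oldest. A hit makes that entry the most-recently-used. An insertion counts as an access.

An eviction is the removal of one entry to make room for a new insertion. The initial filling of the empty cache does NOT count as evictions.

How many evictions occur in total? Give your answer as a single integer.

Answer: 1

Derivation:
LRU simulation (capacity=3):
  1. access J: MISS. Cache (LRU->MRU): [J]
  2. access J: HIT. Cache (LRU->MRU): [J]
  3. access M: MISS. Cache (LRU->MRU): [J M]
  4. access J: HIT. Cache (LRU->MRU): [M J]
  5. access M: HIT. Cache (LRU->MRU): [J M]
  6. access J: HIT. Cache (LRU->MRU): [M J]
  7. access J: HIT. Cache (LRU->MRU): [M J]
  8. access J: HIT. Cache (LRU->MRU): [M J]
  9. access M: HIT. Cache (LRU->MRU): [J M]
  10. access G: MISS. Cache (LRU->MRU): [J M G]
  11. access G: HIT. Cache (LRU->MRU): [J M G]
  12. access U: MISS, evict J. Cache (LRU->MRU): [M G U]
Total: 8 hits, 4 misses, 1 evictions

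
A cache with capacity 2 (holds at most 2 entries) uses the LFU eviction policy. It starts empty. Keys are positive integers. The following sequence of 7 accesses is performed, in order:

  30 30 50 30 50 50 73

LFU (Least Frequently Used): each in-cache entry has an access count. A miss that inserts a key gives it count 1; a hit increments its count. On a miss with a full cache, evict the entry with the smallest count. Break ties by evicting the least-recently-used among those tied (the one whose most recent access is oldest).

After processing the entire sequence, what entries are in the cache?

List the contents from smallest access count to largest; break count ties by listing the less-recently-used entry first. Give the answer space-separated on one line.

LFU simulation (capacity=2):
  1. access 30: MISS. Cache: [30(c=1)]
  2. access 30: HIT, count now 2. Cache: [30(c=2)]
  3. access 50: MISS. Cache: [50(c=1) 30(c=2)]
  4. access 30: HIT, count now 3. Cache: [50(c=1) 30(c=3)]
  5. access 50: HIT, count now 2. Cache: [50(c=2) 30(c=3)]
  6. access 50: HIT, count now 3. Cache: [30(c=3) 50(c=3)]
  7. access 73: MISS, evict 30(c=3). Cache: [73(c=1) 50(c=3)]
Total: 4 hits, 3 misses, 1 evictions

Answer: 73 50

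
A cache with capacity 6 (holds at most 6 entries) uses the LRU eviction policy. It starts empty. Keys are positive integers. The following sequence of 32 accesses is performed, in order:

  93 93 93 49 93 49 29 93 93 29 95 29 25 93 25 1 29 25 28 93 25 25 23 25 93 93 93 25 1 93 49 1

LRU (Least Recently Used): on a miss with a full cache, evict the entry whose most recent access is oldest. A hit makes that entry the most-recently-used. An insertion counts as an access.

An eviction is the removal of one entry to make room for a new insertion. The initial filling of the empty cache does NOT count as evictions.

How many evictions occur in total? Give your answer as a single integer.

LRU simulation (capacity=6):
  1. access 93: MISS. Cache (LRU->MRU): [93]
  2. access 93: HIT. Cache (LRU->MRU): [93]
  3. access 93: HIT. Cache (LRU->MRU): [93]
  4. access 49: MISS. Cache (LRU->MRU): [93 49]
  5. access 93: HIT. Cache (LRU->MRU): [49 93]
  6. access 49: HIT. Cache (LRU->MRU): [93 49]
  7. access 29: MISS. Cache (LRU->MRU): [93 49 29]
  8. access 93: HIT. Cache (LRU->MRU): [49 29 93]
  9. access 93: HIT. Cache (LRU->MRU): [49 29 93]
  10. access 29: HIT. Cache (LRU->MRU): [49 93 29]
  11. access 95: MISS. Cache (LRU->MRU): [49 93 29 95]
  12. access 29: HIT. Cache (LRU->MRU): [49 93 95 29]
  13. access 25: MISS. Cache (LRU->MRU): [49 93 95 29 25]
  14. access 93: HIT. Cache (LRU->MRU): [49 95 29 25 93]
  15. access 25: HIT. Cache (LRU->MRU): [49 95 29 93 25]
  16. access 1: MISS. Cache (LRU->MRU): [49 95 29 93 25 1]
  17. access 29: HIT. Cache (LRU->MRU): [49 95 93 25 1 29]
  18. access 25: HIT. Cache (LRU->MRU): [49 95 93 1 29 25]
  19. access 28: MISS, evict 49. Cache (LRU->MRU): [95 93 1 29 25 28]
  20. access 93: HIT. Cache (LRU->MRU): [95 1 29 25 28 93]
  21. access 25: HIT. Cache (LRU->MRU): [95 1 29 28 93 25]
  22. access 25: HIT. Cache (LRU->MRU): [95 1 29 28 93 25]
  23. access 23: MISS, evict 95. Cache (LRU->MRU): [1 29 28 93 25 23]
  24. access 25: HIT. Cache (LRU->MRU): [1 29 28 93 23 25]
  25. access 93: HIT. Cache (LRU->MRU): [1 29 28 23 25 93]
  26. access 93: HIT. Cache (LRU->MRU): [1 29 28 23 25 93]
  27. access 93: HIT. Cache (LRU->MRU): [1 29 28 23 25 93]
  28. access 25: HIT. Cache (LRU->MRU): [1 29 28 23 93 25]
  29. access 1: HIT. Cache (LRU->MRU): [29 28 23 93 25 1]
  30. access 93: HIT. Cache (LRU->MRU): [29 28 23 25 1 93]
  31. access 49: MISS, evict 29. Cache (LRU->MRU): [28 23 25 1 93 49]
  32. access 1: HIT. Cache (LRU->MRU): [28 23 25 93 49 1]
Total: 23 hits, 9 misses, 3 evictions

Answer: 3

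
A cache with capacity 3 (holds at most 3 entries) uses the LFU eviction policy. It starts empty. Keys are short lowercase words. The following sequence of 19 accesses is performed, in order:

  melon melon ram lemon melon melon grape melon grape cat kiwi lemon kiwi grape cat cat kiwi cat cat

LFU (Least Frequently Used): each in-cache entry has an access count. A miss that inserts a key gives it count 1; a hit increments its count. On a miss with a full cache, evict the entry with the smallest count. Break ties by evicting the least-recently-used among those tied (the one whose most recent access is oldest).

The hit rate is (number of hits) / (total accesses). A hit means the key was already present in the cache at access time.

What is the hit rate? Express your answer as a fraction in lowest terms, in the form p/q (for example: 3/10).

Answer: 8/19

Derivation:
LFU simulation (capacity=3):
  1. access melon: MISS. Cache: [melon(c=1)]
  2. access melon: HIT, count now 2. Cache: [melon(c=2)]
  3. access ram: MISS. Cache: [ram(c=1) melon(c=2)]
  4. access lemon: MISS. Cache: [ram(c=1) lemon(c=1) melon(c=2)]
  5. access melon: HIT, count now 3. Cache: [ram(c=1) lemon(c=1) melon(c=3)]
  6. access melon: HIT, count now 4. Cache: [ram(c=1) lemon(c=1) melon(c=4)]
  7. access grape: MISS, evict ram(c=1). Cache: [lemon(c=1) grape(c=1) melon(c=4)]
  8. access melon: HIT, count now 5. Cache: [lemon(c=1) grape(c=1) melon(c=5)]
  9. access grape: HIT, count now 2. Cache: [lemon(c=1) grape(c=2) melon(c=5)]
  10. access cat: MISS, evict lemon(c=1). Cache: [cat(c=1) grape(c=2) melon(c=5)]
  11. access kiwi: MISS, evict cat(c=1). Cache: [kiwi(c=1) grape(c=2) melon(c=5)]
  12. access lemon: MISS, evict kiwi(c=1). Cache: [lemon(c=1) grape(c=2) melon(c=5)]
  13. access kiwi: MISS, evict lemon(c=1). Cache: [kiwi(c=1) grape(c=2) melon(c=5)]
  14. access grape: HIT, count now 3. Cache: [kiwi(c=1) grape(c=3) melon(c=5)]
  15. access cat: MISS, evict kiwi(c=1). Cache: [cat(c=1) grape(c=3) melon(c=5)]
  16. access cat: HIT, count now 2. Cache: [cat(c=2) grape(c=3) melon(c=5)]
  17. access kiwi: MISS, evict cat(c=2). Cache: [kiwi(c=1) grape(c=3) melon(c=5)]
  18. access cat: MISS, evict kiwi(c=1). Cache: [cat(c=1) grape(c=3) melon(c=5)]
  19. access cat: HIT, count now 2. Cache: [cat(c=2) grape(c=3) melon(c=5)]
Total: 8 hits, 11 misses, 8 evictions

Hit rate = 8/19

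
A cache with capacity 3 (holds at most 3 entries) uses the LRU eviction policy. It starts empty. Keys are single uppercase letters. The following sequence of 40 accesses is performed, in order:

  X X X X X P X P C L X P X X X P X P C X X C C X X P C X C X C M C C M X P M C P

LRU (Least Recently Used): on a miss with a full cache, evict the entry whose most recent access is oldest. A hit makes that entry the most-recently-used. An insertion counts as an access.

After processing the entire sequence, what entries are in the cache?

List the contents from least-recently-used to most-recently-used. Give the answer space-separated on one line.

LRU simulation (capacity=3):
  1. access X: MISS. Cache (LRU->MRU): [X]
  2. access X: HIT. Cache (LRU->MRU): [X]
  3. access X: HIT. Cache (LRU->MRU): [X]
  4. access X: HIT. Cache (LRU->MRU): [X]
  5. access X: HIT. Cache (LRU->MRU): [X]
  6. access P: MISS. Cache (LRU->MRU): [X P]
  7. access X: HIT. Cache (LRU->MRU): [P X]
  8. access P: HIT. Cache (LRU->MRU): [X P]
  9. access C: MISS. Cache (LRU->MRU): [X P C]
  10. access L: MISS, evict X. Cache (LRU->MRU): [P C L]
  11. access X: MISS, evict P. Cache (LRU->MRU): [C L X]
  12. access P: MISS, evict C. Cache (LRU->MRU): [L X P]
  13. access X: HIT. Cache (LRU->MRU): [L P X]
  14. access X: HIT. Cache (LRU->MRU): [L P X]
  15. access X: HIT. Cache (LRU->MRU): [L P X]
  16. access P: HIT. Cache (LRU->MRU): [L X P]
  17. access X: HIT. Cache (LRU->MRU): [L P X]
  18. access P: HIT. Cache (LRU->MRU): [L X P]
  19. access C: MISS, evict L. Cache (LRU->MRU): [X P C]
  20. access X: HIT. Cache (LRU->MRU): [P C X]
  21. access X: HIT. Cache (LRU->MRU): [P C X]
  22. access C: HIT. Cache (LRU->MRU): [P X C]
  23. access C: HIT. Cache (LRU->MRU): [P X C]
  24. access X: HIT. Cache (LRU->MRU): [P C X]
  25. access X: HIT. Cache (LRU->MRU): [P C X]
  26. access P: HIT. Cache (LRU->MRU): [C X P]
  27. access C: HIT. Cache (LRU->MRU): [X P C]
  28. access X: HIT. Cache (LRU->MRU): [P C X]
  29. access C: HIT. Cache (LRU->MRU): [P X C]
  30. access X: HIT. Cache (LRU->MRU): [P C X]
  31. access C: HIT. Cache (LRU->MRU): [P X C]
  32. access M: MISS, evict P. Cache (LRU->MRU): [X C M]
  33. access C: HIT. Cache (LRU->MRU): [X M C]
  34. access C: HIT. Cache (LRU->MRU): [X M C]
  35. access M: HIT. Cache (LRU->MRU): [X C M]
  36. access X: HIT. Cache (LRU->MRU): [C M X]
  37. access P: MISS, evict C. Cache (LRU->MRU): [M X P]
  38. access M: HIT. Cache (LRU->MRU): [X P M]
  39. access C: MISS, evict X. Cache (LRU->MRU): [P M C]
  40. access P: HIT. Cache (LRU->MRU): [M C P]
Total: 30 hits, 10 misses, 7 evictions

Answer: M C P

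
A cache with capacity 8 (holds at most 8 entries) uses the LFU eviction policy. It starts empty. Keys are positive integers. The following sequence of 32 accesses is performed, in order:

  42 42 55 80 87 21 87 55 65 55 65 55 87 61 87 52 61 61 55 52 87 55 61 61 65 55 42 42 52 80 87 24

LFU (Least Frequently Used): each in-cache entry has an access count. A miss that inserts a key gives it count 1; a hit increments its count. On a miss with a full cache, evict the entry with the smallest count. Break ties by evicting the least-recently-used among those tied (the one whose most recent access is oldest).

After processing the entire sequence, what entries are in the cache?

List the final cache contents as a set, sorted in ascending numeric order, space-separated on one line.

Answer: 24 42 52 55 61 65 80 87

Derivation:
LFU simulation (capacity=8):
  1. access 42: MISS. Cache: [42(c=1)]
  2. access 42: HIT, count now 2. Cache: [42(c=2)]
  3. access 55: MISS. Cache: [55(c=1) 42(c=2)]
  4. access 80: MISS. Cache: [55(c=1) 80(c=1) 42(c=2)]
  5. access 87: MISS. Cache: [55(c=1) 80(c=1) 87(c=1) 42(c=2)]
  6. access 21: MISS. Cache: [55(c=1) 80(c=1) 87(c=1) 21(c=1) 42(c=2)]
  7. access 87: HIT, count now 2. Cache: [55(c=1) 80(c=1) 21(c=1) 42(c=2) 87(c=2)]
  8. access 55: HIT, count now 2. Cache: [80(c=1) 21(c=1) 42(c=2) 87(c=2) 55(c=2)]
  9. access 65: MISS. Cache: [80(c=1) 21(c=1) 65(c=1) 42(c=2) 87(c=2) 55(c=2)]
  10. access 55: HIT, count now 3. Cache: [80(c=1) 21(c=1) 65(c=1) 42(c=2) 87(c=2) 55(c=3)]
  11. access 65: HIT, count now 2. Cache: [80(c=1) 21(c=1) 42(c=2) 87(c=2) 65(c=2) 55(c=3)]
  12. access 55: HIT, count now 4. Cache: [80(c=1) 21(c=1) 42(c=2) 87(c=2) 65(c=2) 55(c=4)]
  13. access 87: HIT, count now 3. Cache: [80(c=1) 21(c=1) 42(c=2) 65(c=2) 87(c=3) 55(c=4)]
  14. access 61: MISS. Cache: [80(c=1) 21(c=1) 61(c=1) 42(c=2) 65(c=2) 87(c=3) 55(c=4)]
  15. access 87: HIT, count now 4. Cache: [80(c=1) 21(c=1) 61(c=1) 42(c=2) 65(c=2) 55(c=4) 87(c=4)]
  16. access 52: MISS. Cache: [80(c=1) 21(c=1) 61(c=1) 52(c=1) 42(c=2) 65(c=2) 55(c=4) 87(c=4)]
  17. access 61: HIT, count now 2. Cache: [80(c=1) 21(c=1) 52(c=1) 42(c=2) 65(c=2) 61(c=2) 55(c=4) 87(c=4)]
  18. access 61: HIT, count now 3. Cache: [80(c=1) 21(c=1) 52(c=1) 42(c=2) 65(c=2) 61(c=3) 55(c=4) 87(c=4)]
  19. access 55: HIT, count now 5. Cache: [80(c=1) 21(c=1) 52(c=1) 42(c=2) 65(c=2) 61(c=3) 87(c=4) 55(c=5)]
  20. access 52: HIT, count now 2. Cache: [80(c=1) 21(c=1) 42(c=2) 65(c=2) 52(c=2) 61(c=3) 87(c=4) 55(c=5)]
  21. access 87: HIT, count now 5. Cache: [80(c=1) 21(c=1) 42(c=2) 65(c=2) 52(c=2) 61(c=3) 55(c=5) 87(c=5)]
  22. access 55: HIT, count now 6. Cache: [80(c=1) 21(c=1) 42(c=2) 65(c=2) 52(c=2) 61(c=3) 87(c=5) 55(c=6)]
  23. access 61: HIT, count now 4. Cache: [80(c=1) 21(c=1) 42(c=2) 65(c=2) 52(c=2) 61(c=4) 87(c=5) 55(c=6)]
  24. access 61: HIT, count now 5. Cache: [80(c=1) 21(c=1) 42(c=2) 65(c=2) 52(c=2) 87(c=5) 61(c=5) 55(c=6)]
  25. access 65: HIT, count now 3. Cache: [80(c=1) 21(c=1) 42(c=2) 52(c=2) 65(c=3) 87(c=5) 61(c=5) 55(c=6)]
  26. access 55: HIT, count now 7. Cache: [80(c=1) 21(c=1) 42(c=2) 52(c=2) 65(c=3) 87(c=5) 61(c=5) 55(c=7)]
  27. access 42: HIT, count now 3. Cache: [80(c=1) 21(c=1) 52(c=2) 65(c=3) 42(c=3) 87(c=5) 61(c=5) 55(c=7)]
  28. access 42: HIT, count now 4. Cache: [80(c=1) 21(c=1) 52(c=2) 65(c=3) 42(c=4) 87(c=5) 61(c=5) 55(c=7)]
  29. access 52: HIT, count now 3. Cache: [80(c=1) 21(c=1) 65(c=3) 52(c=3) 42(c=4) 87(c=5) 61(c=5) 55(c=7)]
  30. access 80: HIT, count now 2. Cache: [21(c=1) 80(c=2) 65(c=3) 52(c=3) 42(c=4) 87(c=5) 61(c=5) 55(c=7)]
  31. access 87: HIT, count now 6. Cache: [21(c=1) 80(c=2) 65(c=3) 52(c=3) 42(c=4) 61(c=5) 87(c=6) 55(c=7)]
  32. access 24: MISS, evict 21(c=1). Cache: [24(c=1) 80(c=2) 65(c=3) 52(c=3) 42(c=4) 61(c=5) 87(c=6) 55(c=7)]
Total: 23 hits, 9 misses, 1 evictions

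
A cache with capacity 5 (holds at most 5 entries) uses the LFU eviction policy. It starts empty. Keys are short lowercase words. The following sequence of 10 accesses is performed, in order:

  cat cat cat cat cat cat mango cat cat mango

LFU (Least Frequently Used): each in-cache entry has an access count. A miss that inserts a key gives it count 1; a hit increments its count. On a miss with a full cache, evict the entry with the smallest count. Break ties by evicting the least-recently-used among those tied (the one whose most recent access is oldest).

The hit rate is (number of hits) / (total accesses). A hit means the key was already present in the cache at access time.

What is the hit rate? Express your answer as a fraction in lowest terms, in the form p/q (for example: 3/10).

LFU simulation (capacity=5):
  1. access cat: MISS. Cache: [cat(c=1)]
  2. access cat: HIT, count now 2. Cache: [cat(c=2)]
  3. access cat: HIT, count now 3. Cache: [cat(c=3)]
  4. access cat: HIT, count now 4. Cache: [cat(c=4)]
  5. access cat: HIT, count now 5. Cache: [cat(c=5)]
  6. access cat: HIT, count now 6. Cache: [cat(c=6)]
  7. access mango: MISS. Cache: [mango(c=1) cat(c=6)]
  8. access cat: HIT, count now 7. Cache: [mango(c=1) cat(c=7)]
  9. access cat: HIT, count now 8. Cache: [mango(c=1) cat(c=8)]
  10. access mango: HIT, count now 2. Cache: [mango(c=2) cat(c=8)]
Total: 8 hits, 2 misses, 0 evictions

Hit rate = 8/10 = 4/5

Answer: 4/5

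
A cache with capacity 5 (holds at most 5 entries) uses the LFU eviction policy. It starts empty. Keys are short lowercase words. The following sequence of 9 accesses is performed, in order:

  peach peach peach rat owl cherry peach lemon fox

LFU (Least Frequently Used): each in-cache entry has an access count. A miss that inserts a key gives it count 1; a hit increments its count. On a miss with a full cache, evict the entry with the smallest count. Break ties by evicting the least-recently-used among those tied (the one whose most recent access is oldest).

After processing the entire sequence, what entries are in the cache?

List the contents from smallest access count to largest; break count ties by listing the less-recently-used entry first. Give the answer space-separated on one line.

LFU simulation (capacity=5):
  1. access peach: MISS. Cache: [peach(c=1)]
  2. access peach: HIT, count now 2. Cache: [peach(c=2)]
  3. access peach: HIT, count now 3. Cache: [peach(c=3)]
  4. access rat: MISS. Cache: [rat(c=1) peach(c=3)]
  5. access owl: MISS. Cache: [rat(c=1) owl(c=1) peach(c=3)]
  6. access cherry: MISS. Cache: [rat(c=1) owl(c=1) cherry(c=1) peach(c=3)]
  7. access peach: HIT, count now 4. Cache: [rat(c=1) owl(c=1) cherry(c=1) peach(c=4)]
  8. access lemon: MISS. Cache: [rat(c=1) owl(c=1) cherry(c=1) lemon(c=1) peach(c=4)]
  9. access fox: MISS, evict rat(c=1). Cache: [owl(c=1) cherry(c=1) lemon(c=1) fox(c=1) peach(c=4)]
Total: 3 hits, 6 misses, 1 evictions

Answer: owl cherry lemon fox peach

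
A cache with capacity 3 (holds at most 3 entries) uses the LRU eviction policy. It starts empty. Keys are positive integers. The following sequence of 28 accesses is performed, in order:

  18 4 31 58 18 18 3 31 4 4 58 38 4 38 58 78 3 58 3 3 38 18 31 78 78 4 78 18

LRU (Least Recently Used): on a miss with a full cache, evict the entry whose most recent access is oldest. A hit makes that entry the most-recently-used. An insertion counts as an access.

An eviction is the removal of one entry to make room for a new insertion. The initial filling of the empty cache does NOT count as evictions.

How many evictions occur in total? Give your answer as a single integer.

LRU simulation (capacity=3):
  1. access 18: MISS. Cache (LRU->MRU): [18]
  2. access 4: MISS. Cache (LRU->MRU): [18 4]
  3. access 31: MISS. Cache (LRU->MRU): [18 4 31]
  4. access 58: MISS, evict 18. Cache (LRU->MRU): [4 31 58]
  5. access 18: MISS, evict 4. Cache (LRU->MRU): [31 58 18]
  6. access 18: HIT. Cache (LRU->MRU): [31 58 18]
  7. access 3: MISS, evict 31. Cache (LRU->MRU): [58 18 3]
  8. access 31: MISS, evict 58. Cache (LRU->MRU): [18 3 31]
  9. access 4: MISS, evict 18. Cache (LRU->MRU): [3 31 4]
  10. access 4: HIT. Cache (LRU->MRU): [3 31 4]
  11. access 58: MISS, evict 3. Cache (LRU->MRU): [31 4 58]
  12. access 38: MISS, evict 31. Cache (LRU->MRU): [4 58 38]
  13. access 4: HIT. Cache (LRU->MRU): [58 38 4]
  14. access 38: HIT. Cache (LRU->MRU): [58 4 38]
  15. access 58: HIT. Cache (LRU->MRU): [4 38 58]
  16. access 78: MISS, evict 4. Cache (LRU->MRU): [38 58 78]
  17. access 3: MISS, evict 38. Cache (LRU->MRU): [58 78 3]
  18. access 58: HIT. Cache (LRU->MRU): [78 3 58]
  19. access 3: HIT. Cache (LRU->MRU): [78 58 3]
  20. access 3: HIT. Cache (LRU->MRU): [78 58 3]
  21. access 38: MISS, evict 78. Cache (LRU->MRU): [58 3 38]
  22. access 18: MISS, evict 58. Cache (LRU->MRU): [3 38 18]
  23. access 31: MISS, evict 3. Cache (LRU->MRU): [38 18 31]
  24. access 78: MISS, evict 38. Cache (LRU->MRU): [18 31 78]
  25. access 78: HIT. Cache (LRU->MRU): [18 31 78]
  26. access 4: MISS, evict 18. Cache (LRU->MRU): [31 78 4]
  27. access 78: HIT. Cache (LRU->MRU): [31 4 78]
  28. access 18: MISS, evict 31. Cache (LRU->MRU): [4 78 18]
Total: 10 hits, 18 misses, 15 evictions

Answer: 15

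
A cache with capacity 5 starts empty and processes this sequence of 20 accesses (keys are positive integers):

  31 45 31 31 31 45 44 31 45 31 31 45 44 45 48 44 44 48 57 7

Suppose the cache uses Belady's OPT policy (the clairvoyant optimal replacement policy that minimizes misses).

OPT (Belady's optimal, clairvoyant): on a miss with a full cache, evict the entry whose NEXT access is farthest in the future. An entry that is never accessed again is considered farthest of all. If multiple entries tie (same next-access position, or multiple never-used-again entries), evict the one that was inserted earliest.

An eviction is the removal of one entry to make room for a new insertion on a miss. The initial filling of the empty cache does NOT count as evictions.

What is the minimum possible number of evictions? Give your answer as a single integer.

OPT (Belady) simulation (capacity=5):
  1. access 31: MISS. Cache: [31]
  2. access 45: MISS. Cache: [31 45]
  3. access 31: HIT. Next use of 31: step 4. Cache: [31 45]
  4. access 31: HIT. Next use of 31: step 5. Cache: [31 45]
  5. access 31: HIT. Next use of 31: step 8. Cache: [31 45]
  6. access 45: HIT. Next use of 45: step 9. Cache: [31 45]
  7. access 44: MISS. Cache: [31 45 44]
  8. access 31: HIT. Next use of 31: step 10. Cache: [31 45 44]
  9. access 45: HIT. Next use of 45: step 12. Cache: [31 45 44]
  10. access 31: HIT. Next use of 31: step 11. Cache: [31 45 44]
  11. access 31: HIT. Next use of 31: never. Cache: [31 45 44]
  12. access 45: HIT. Next use of 45: step 14. Cache: [31 45 44]
  13. access 44: HIT. Next use of 44: step 16. Cache: [31 45 44]
  14. access 45: HIT. Next use of 45: never. Cache: [31 45 44]
  15. access 48: MISS. Cache: [31 45 44 48]
  16. access 44: HIT. Next use of 44: step 17. Cache: [31 45 44 48]
  17. access 44: HIT. Next use of 44: never. Cache: [31 45 44 48]
  18. access 48: HIT. Next use of 48: never. Cache: [31 45 44 48]
  19. access 57: MISS. Cache: [31 45 44 48 57]
  20. access 7: MISS, evict 31 (next use: never). Cache: [45 44 48 57 7]
Total: 14 hits, 6 misses, 1 evictions

Answer: 1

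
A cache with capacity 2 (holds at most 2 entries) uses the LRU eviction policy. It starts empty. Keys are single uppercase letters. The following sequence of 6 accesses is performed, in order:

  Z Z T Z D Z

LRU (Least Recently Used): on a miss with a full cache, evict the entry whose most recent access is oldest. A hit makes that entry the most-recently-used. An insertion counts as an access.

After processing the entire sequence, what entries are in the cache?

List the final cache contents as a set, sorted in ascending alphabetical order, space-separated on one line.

LRU simulation (capacity=2):
  1. access Z: MISS. Cache (LRU->MRU): [Z]
  2. access Z: HIT. Cache (LRU->MRU): [Z]
  3. access T: MISS. Cache (LRU->MRU): [Z T]
  4. access Z: HIT. Cache (LRU->MRU): [T Z]
  5. access D: MISS, evict T. Cache (LRU->MRU): [Z D]
  6. access Z: HIT. Cache (LRU->MRU): [D Z]
Total: 3 hits, 3 misses, 1 evictions

Answer: D Z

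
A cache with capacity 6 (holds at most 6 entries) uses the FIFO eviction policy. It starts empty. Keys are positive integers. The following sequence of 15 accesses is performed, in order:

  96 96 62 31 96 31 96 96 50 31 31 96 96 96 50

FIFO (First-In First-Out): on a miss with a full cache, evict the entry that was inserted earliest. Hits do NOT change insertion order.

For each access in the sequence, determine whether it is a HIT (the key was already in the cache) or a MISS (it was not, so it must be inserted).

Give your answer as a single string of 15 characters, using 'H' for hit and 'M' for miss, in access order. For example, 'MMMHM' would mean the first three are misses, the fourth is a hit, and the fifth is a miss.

FIFO simulation (capacity=6):
  1. access 96: MISS. Cache (old->new): [96]
  2. access 96: HIT. Cache (old->new): [96]
  3. access 62: MISS. Cache (old->new): [96 62]
  4. access 31: MISS. Cache (old->new): [96 62 31]
  5. access 96: HIT. Cache (old->new): [96 62 31]
  6. access 31: HIT. Cache (old->new): [96 62 31]
  7. access 96: HIT. Cache (old->new): [96 62 31]
  8. access 96: HIT. Cache (old->new): [96 62 31]
  9. access 50: MISS. Cache (old->new): [96 62 31 50]
  10. access 31: HIT. Cache (old->new): [96 62 31 50]
  11. access 31: HIT. Cache (old->new): [96 62 31 50]
  12. access 96: HIT. Cache (old->new): [96 62 31 50]
  13. access 96: HIT. Cache (old->new): [96 62 31 50]
  14. access 96: HIT. Cache (old->new): [96 62 31 50]
  15. access 50: HIT. Cache (old->new): [96 62 31 50]
Total: 11 hits, 4 misses, 0 evictions

Answer: MHMMHHHHMHHHHHH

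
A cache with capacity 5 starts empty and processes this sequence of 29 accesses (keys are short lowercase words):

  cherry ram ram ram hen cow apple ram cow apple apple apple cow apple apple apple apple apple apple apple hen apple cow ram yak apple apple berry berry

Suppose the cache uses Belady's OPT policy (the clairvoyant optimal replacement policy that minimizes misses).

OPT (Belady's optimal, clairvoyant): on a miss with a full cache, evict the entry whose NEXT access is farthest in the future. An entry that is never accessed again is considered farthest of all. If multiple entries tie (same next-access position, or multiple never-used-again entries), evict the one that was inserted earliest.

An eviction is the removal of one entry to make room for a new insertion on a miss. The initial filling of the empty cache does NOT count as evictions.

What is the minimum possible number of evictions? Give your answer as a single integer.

OPT (Belady) simulation (capacity=5):
  1. access cherry: MISS. Cache: [cherry]
  2. access ram: MISS. Cache: [cherry ram]
  3. access ram: HIT. Next use of ram: step 4. Cache: [cherry ram]
  4. access ram: HIT. Next use of ram: step 8. Cache: [cherry ram]
  5. access hen: MISS. Cache: [cherry ram hen]
  6. access cow: MISS. Cache: [cherry ram hen cow]
  7. access apple: MISS. Cache: [cherry ram hen cow apple]
  8. access ram: HIT. Next use of ram: step 24. Cache: [cherry ram hen cow apple]
  9. access cow: HIT. Next use of cow: step 13. Cache: [cherry ram hen cow apple]
  10. access apple: HIT. Next use of apple: step 11. Cache: [cherry ram hen cow apple]
  11. access apple: HIT. Next use of apple: step 12. Cache: [cherry ram hen cow apple]
  12. access apple: HIT. Next use of apple: step 14. Cache: [cherry ram hen cow apple]
  13. access cow: HIT. Next use of cow: step 23. Cache: [cherry ram hen cow apple]
  14. access apple: HIT. Next use of apple: step 15. Cache: [cherry ram hen cow apple]
  15. access apple: HIT. Next use of apple: step 16. Cache: [cherry ram hen cow apple]
  16. access apple: HIT. Next use of apple: step 17. Cache: [cherry ram hen cow apple]
  17. access apple: HIT. Next use of apple: step 18. Cache: [cherry ram hen cow apple]
  18. access apple: HIT. Next use of apple: step 19. Cache: [cherry ram hen cow apple]
  19. access apple: HIT. Next use of apple: step 20. Cache: [cherry ram hen cow apple]
  20. access apple: HIT. Next use of apple: step 22. Cache: [cherry ram hen cow apple]
  21. access hen: HIT. Next use of hen: never. Cache: [cherry ram hen cow apple]
  22. access apple: HIT. Next use of apple: step 26. Cache: [cherry ram hen cow apple]
  23. access cow: HIT. Next use of cow: never. Cache: [cherry ram hen cow apple]
  24. access ram: HIT. Next use of ram: never. Cache: [cherry ram hen cow apple]
  25. access yak: MISS, evict cherry (next use: never). Cache: [ram hen cow apple yak]
  26. access apple: HIT. Next use of apple: step 27. Cache: [ram hen cow apple yak]
  27. access apple: HIT. Next use of apple: never. Cache: [ram hen cow apple yak]
  28. access berry: MISS, evict ram (next use: never). Cache: [hen cow apple yak berry]
  29. access berry: HIT. Next use of berry: never. Cache: [hen cow apple yak berry]
Total: 22 hits, 7 misses, 2 evictions

Answer: 2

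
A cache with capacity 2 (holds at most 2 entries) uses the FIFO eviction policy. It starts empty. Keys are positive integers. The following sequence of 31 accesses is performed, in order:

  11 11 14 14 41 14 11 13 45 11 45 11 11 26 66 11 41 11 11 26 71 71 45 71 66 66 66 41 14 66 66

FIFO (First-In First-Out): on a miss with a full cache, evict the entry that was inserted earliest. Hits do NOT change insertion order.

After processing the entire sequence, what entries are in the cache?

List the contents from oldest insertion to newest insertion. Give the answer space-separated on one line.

FIFO simulation (capacity=2):
  1. access 11: MISS. Cache (old->new): [11]
  2. access 11: HIT. Cache (old->new): [11]
  3. access 14: MISS. Cache (old->new): [11 14]
  4. access 14: HIT. Cache (old->new): [11 14]
  5. access 41: MISS, evict 11. Cache (old->new): [14 41]
  6. access 14: HIT. Cache (old->new): [14 41]
  7. access 11: MISS, evict 14. Cache (old->new): [41 11]
  8. access 13: MISS, evict 41. Cache (old->new): [11 13]
  9. access 45: MISS, evict 11. Cache (old->new): [13 45]
  10. access 11: MISS, evict 13. Cache (old->new): [45 11]
  11. access 45: HIT. Cache (old->new): [45 11]
  12. access 11: HIT. Cache (old->new): [45 11]
  13. access 11: HIT. Cache (old->new): [45 11]
  14. access 26: MISS, evict 45. Cache (old->new): [11 26]
  15. access 66: MISS, evict 11. Cache (old->new): [26 66]
  16. access 11: MISS, evict 26. Cache (old->new): [66 11]
  17. access 41: MISS, evict 66. Cache (old->new): [11 41]
  18. access 11: HIT. Cache (old->new): [11 41]
  19. access 11: HIT. Cache (old->new): [11 41]
  20. access 26: MISS, evict 11. Cache (old->new): [41 26]
  21. access 71: MISS, evict 41. Cache (old->new): [26 71]
  22. access 71: HIT. Cache (old->new): [26 71]
  23. access 45: MISS, evict 26. Cache (old->new): [71 45]
  24. access 71: HIT. Cache (old->new): [71 45]
  25. access 66: MISS, evict 71. Cache (old->new): [45 66]
  26. access 66: HIT. Cache (old->new): [45 66]
  27. access 66: HIT. Cache (old->new): [45 66]
  28. access 41: MISS, evict 45. Cache (old->new): [66 41]
  29. access 14: MISS, evict 66. Cache (old->new): [41 14]
  30. access 66: MISS, evict 41. Cache (old->new): [14 66]
  31. access 66: HIT. Cache (old->new): [14 66]
Total: 13 hits, 18 misses, 16 evictions

Answer: 14 66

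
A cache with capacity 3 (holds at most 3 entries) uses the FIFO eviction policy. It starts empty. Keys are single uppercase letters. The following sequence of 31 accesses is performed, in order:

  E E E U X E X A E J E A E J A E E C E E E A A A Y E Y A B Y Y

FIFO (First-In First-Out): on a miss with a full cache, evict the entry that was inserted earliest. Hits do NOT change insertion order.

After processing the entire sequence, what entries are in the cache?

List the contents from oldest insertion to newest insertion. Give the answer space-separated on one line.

FIFO simulation (capacity=3):
  1. access E: MISS. Cache (old->new): [E]
  2. access E: HIT. Cache (old->new): [E]
  3. access E: HIT. Cache (old->new): [E]
  4. access U: MISS. Cache (old->new): [E U]
  5. access X: MISS. Cache (old->new): [E U X]
  6. access E: HIT. Cache (old->new): [E U X]
  7. access X: HIT. Cache (old->new): [E U X]
  8. access A: MISS, evict E. Cache (old->new): [U X A]
  9. access E: MISS, evict U. Cache (old->new): [X A E]
  10. access J: MISS, evict X. Cache (old->new): [A E J]
  11. access E: HIT. Cache (old->new): [A E J]
  12. access A: HIT. Cache (old->new): [A E J]
  13. access E: HIT. Cache (old->new): [A E J]
  14. access J: HIT. Cache (old->new): [A E J]
  15. access A: HIT. Cache (old->new): [A E J]
  16. access E: HIT. Cache (old->new): [A E J]
  17. access E: HIT. Cache (old->new): [A E J]
  18. access C: MISS, evict A. Cache (old->new): [E J C]
  19. access E: HIT. Cache (old->new): [E J C]
  20. access E: HIT. Cache (old->new): [E J C]
  21. access E: HIT. Cache (old->new): [E J C]
  22. access A: MISS, evict E. Cache (old->new): [J C A]
  23. access A: HIT. Cache (old->new): [J C A]
  24. access A: HIT. Cache (old->new): [J C A]
  25. access Y: MISS, evict J. Cache (old->new): [C A Y]
  26. access E: MISS, evict C. Cache (old->new): [A Y E]
  27. access Y: HIT. Cache (old->new): [A Y E]
  28. access A: HIT. Cache (old->new): [A Y E]
  29. access B: MISS, evict A. Cache (old->new): [Y E B]
  30. access Y: HIT. Cache (old->new): [Y E B]
  31. access Y: HIT. Cache (old->new): [Y E B]
Total: 20 hits, 11 misses, 8 evictions

Answer: Y E B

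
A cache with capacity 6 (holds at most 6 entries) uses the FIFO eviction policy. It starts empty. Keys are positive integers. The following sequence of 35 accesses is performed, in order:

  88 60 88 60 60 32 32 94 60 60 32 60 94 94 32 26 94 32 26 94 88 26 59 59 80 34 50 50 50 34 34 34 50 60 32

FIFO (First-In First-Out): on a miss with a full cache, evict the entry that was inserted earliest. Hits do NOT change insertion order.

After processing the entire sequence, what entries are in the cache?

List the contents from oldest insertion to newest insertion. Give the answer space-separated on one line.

Answer: 59 80 34 50 60 32

Derivation:
FIFO simulation (capacity=6):
  1. access 88: MISS. Cache (old->new): [88]
  2. access 60: MISS. Cache (old->new): [88 60]
  3. access 88: HIT. Cache (old->new): [88 60]
  4. access 60: HIT. Cache (old->new): [88 60]
  5. access 60: HIT. Cache (old->new): [88 60]
  6. access 32: MISS. Cache (old->new): [88 60 32]
  7. access 32: HIT. Cache (old->new): [88 60 32]
  8. access 94: MISS. Cache (old->new): [88 60 32 94]
  9. access 60: HIT. Cache (old->new): [88 60 32 94]
  10. access 60: HIT. Cache (old->new): [88 60 32 94]
  11. access 32: HIT. Cache (old->new): [88 60 32 94]
  12. access 60: HIT. Cache (old->new): [88 60 32 94]
  13. access 94: HIT. Cache (old->new): [88 60 32 94]
  14. access 94: HIT. Cache (old->new): [88 60 32 94]
  15. access 32: HIT. Cache (old->new): [88 60 32 94]
  16. access 26: MISS. Cache (old->new): [88 60 32 94 26]
  17. access 94: HIT. Cache (old->new): [88 60 32 94 26]
  18. access 32: HIT. Cache (old->new): [88 60 32 94 26]
  19. access 26: HIT. Cache (old->new): [88 60 32 94 26]
  20. access 94: HIT. Cache (old->new): [88 60 32 94 26]
  21. access 88: HIT. Cache (old->new): [88 60 32 94 26]
  22. access 26: HIT. Cache (old->new): [88 60 32 94 26]
  23. access 59: MISS. Cache (old->new): [88 60 32 94 26 59]
  24. access 59: HIT. Cache (old->new): [88 60 32 94 26 59]
  25. access 80: MISS, evict 88. Cache (old->new): [60 32 94 26 59 80]
  26. access 34: MISS, evict 60. Cache (old->new): [32 94 26 59 80 34]
  27. access 50: MISS, evict 32. Cache (old->new): [94 26 59 80 34 50]
  28. access 50: HIT. Cache (old->new): [94 26 59 80 34 50]
  29. access 50: HIT. Cache (old->new): [94 26 59 80 34 50]
  30. access 34: HIT. Cache (old->new): [94 26 59 80 34 50]
  31. access 34: HIT. Cache (old->new): [94 26 59 80 34 50]
  32. access 34: HIT. Cache (old->new): [94 26 59 80 34 50]
  33. access 50: HIT. Cache (old->new): [94 26 59 80 34 50]
  34. access 60: MISS, evict 94. Cache (old->new): [26 59 80 34 50 60]
  35. access 32: MISS, evict 26. Cache (old->new): [59 80 34 50 60 32]
Total: 24 hits, 11 misses, 5 evictions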